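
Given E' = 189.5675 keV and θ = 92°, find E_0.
307.7001 keV

Convert final energy to wavelength (hc ≈ 1239.842 keV·pm):
λ' = hc/E' = 1239.842 / 189.5675 = 6.5404 pm

Calculate the Compton shift:
Δλ = λ_C(1 - cos(92°))
Δλ = 2.4263 × (1 - cos(92°))
Δλ = 2.5110 pm

Initial wavelength:
λ = λ' - Δλ = 6.5404 - 2.5110 = 4.0294 pm

Initial energy:
E = hc/λ = 1239.842 / 4.0294 = 307.7001 keV

(Intermediate values are shown rounded; full precision is carried through to the final answer.)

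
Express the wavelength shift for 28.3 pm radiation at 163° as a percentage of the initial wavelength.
16.7724%

Calculate the Compton shift:
Δλ = λ_C(1 - cos(163°))
Δλ = 2.4263 × (1 - cos(163°))
Δλ = 2.4263 × 1.9563
Δλ = 4.7466 pm

Percentage change:
(Δλ/λ₀) × 100 = (4.7466/28.3) × 100
= 16.7724%

(Intermediate values are shown rounded; full precision is carried through to the final answer.)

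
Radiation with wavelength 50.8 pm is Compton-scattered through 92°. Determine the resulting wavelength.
53.3110 pm

Using the Compton scattering formula:
λ' = λ + Δλ = λ + λ_C(1 - cos θ)

Given:
- Initial wavelength λ = 50.8 pm
- Scattering angle θ = 92°
- Compton wavelength λ_C ≈ 2.4263 pm

Calculate the shift:
Δλ = 2.4263 × (1 - cos(92°))
Δλ = 2.4263 × 1.0349
Δλ = 2.5110 pm

Final wavelength:
λ' = 50.8 + 2.5110 = 53.3110 pm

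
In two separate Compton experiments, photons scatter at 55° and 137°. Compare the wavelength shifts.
137° produces the larger shift by a factor of 4.060

Calculate both shifts using Δλ = λ_C(1 - cos θ):

For θ₁ = 55°:
Δλ₁ = 2.4263 × (1 - cos(55°))
Δλ₁ = 2.4263 × 0.4264
Δλ₁ = 1.0346 pm

For θ₂ = 137°:
Δλ₂ = 2.4263 × (1 - cos(137°))
Δλ₂ = 2.4263 × 1.7314
Δλ₂ = 4.2008 pm

The 137° angle produces the larger shift.
Ratio: 4.2008/1.0346 = 4.060

(Intermediate values are shown rounded; full precision is carried through to the final answer.)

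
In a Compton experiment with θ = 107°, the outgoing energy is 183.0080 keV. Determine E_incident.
340.7000 keV

Convert final energy to wavelength (hc ≈ 1239.842 keV·pm):
λ' = hc/E' = 1239.842 / 183.0080 = 6.7748 pm

Calculate the Compton shift:
Δλ = λ_C(1 - cos(107°))
Δλ = 2.4263 × (1 - cos(107°))
Δλ = 3.1357 pm

Initial wavelength:
λ = λ' - Δλ = 6.7748 - 3.1357 = 3.6391 pm

Initial energy:
E = hc/λ = 1239.842 / 3.6391 = 340.7000 keV

(Intermediate values are shown rounded; full precision is carried through to the final answer.)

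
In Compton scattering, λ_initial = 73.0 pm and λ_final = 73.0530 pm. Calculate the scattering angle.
12.00°

First find the wavelength shift:
Δλ = λ' - λ = 73.0530 - 73.0 = 0.0530 pm

Using Δλ = λ_C(1 - cos θ), with λ_C = h/(m_e·c) ≈ 2.42631024 pm:
cos θ = 1 - Δλ/λ_C
cos θ = 1 - 0.0530/2.42631024
cos θ = 0.978156

θ = arccos(0.978156)
θ = 12.00°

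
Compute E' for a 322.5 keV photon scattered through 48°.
266.7897 keV

First convert energy to wavelength:
λ = hc/E, with hc ≈ 1239.842 keV·pm (i.e. 1239.842 eV·nm)

For E = 322.5 keV = 322500 eV:
λ = 1239.842 keV·pm / 322.5 keV
λ = 3.8445 pm

Calculate the Compton shift:
Δλ = λ_C(1 - cos(48°)) = 2.4263 × 0.3309
Δλ = 0.8028 pm

Final wavelength:
λ' = 3.8445 + 0.8028 = 4.6473 pm

Final energy:
E' = hc/λ' = 1239.842 / 4.6473 = 266.7897 keV

(Intermediate values are shown rounded; full precision is carried through to the final answer.)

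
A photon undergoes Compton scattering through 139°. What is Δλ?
4.2575 pm

Using the Compton scattering formula:
Δλ = λ_C(1 - cos θ)

where λ_C = h/(m_e·c) ≈ 2.4263 pm is the Compton wavelength of an electron.

For θ = 139°:
cos(139°) = -0.7547
1 - cos(139°) = 1.7547

Δλ = 2.4263 × 1.7547
Δλ = 4.2575 pm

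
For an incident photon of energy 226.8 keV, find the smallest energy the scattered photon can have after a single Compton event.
120.1479 keV (at θ = 180°)

The scattered photon has minimum energy when its wavelength is maximum, i.e., when the Compton shift Δλ = λ_C(1 − cos θ) is maximum. This occurs at θ = 180° (backscattering), giving Δλ_max = 2λ_C = 4.8526 pm.

Initial wavelength: λ₀ = hc/E₀ = 5.4667 pm
Maximum final wavelength: λ'_max = λ₀ + 2λ_C = 5.4667 + 4.8526 = 10.3193 pm
Minimum final energy: E'_min = hc/λ'_max = 120.1479 keV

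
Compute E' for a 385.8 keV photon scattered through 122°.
179.0192 keV

First convert energy to wavelength:
λ = hc/E, with hc ≈ 1239.842 keV·pm (i.e. 1239.842 eV·nm)

For E = 385.8 keV = 385800 eV:
λ = 1239.842 keV·pm / 385.8 keV
λ = 3.2137 pm

Calculate the Compton shift:
Δλ = λ_C(1 - cos(122°)) = 2.4263 × 1.5299
Δλ = 3.7121 pm

Final wavelength:
λ' = 3.2137 + 3.7121 = 6.9257 pm

Final energy:
E' = hc/λ' = 1239.842 / 6.9257 = 179.0192 keV

(Intermediate values are shown rounded; full precision is carried through to the final answer.)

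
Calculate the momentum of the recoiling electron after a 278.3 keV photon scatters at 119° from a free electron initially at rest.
2.0185e-22 kg·m/s

The electron is initially at rest, so by conservation of momentum:
p⃗_e = p⃗₀ − p⃗'  (incident photon momentum minus scattered photon momentum)

Photon momentum magnitudes (p = h/λ = E/c):
λ₀ = hc/E₀ = 4.4551 pm → p₀ = h/λ₀ = 1.4873e-22 kg·m/s
Δλ = λ_C(1 − cos 119°) = 3.6026 pm
λ' = 8.0577 pm → p' = h/λ' = 8.2233e-23 kg·m/s

The scattered photon makes angle θ = 119° with the incident direction, so by the law of cosines:
|p⃗_e|² = p₀² + p'² − 2p₀p'cos θ
|p⃗_e|² = (1.4873e-22)² + (8.2233e-23)² − 2·1.4873e-22·8.2233e-23·cos(119°)
|p⃗_e| = 2.0185e-22 kg·m/s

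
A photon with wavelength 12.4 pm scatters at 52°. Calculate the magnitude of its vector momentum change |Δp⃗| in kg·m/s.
4.5336e-23 kg·m/s

Photon momentum magnitude is p = h/λ.

Initial momentum:
p₀ = h/λ = 6.6261e-34/1.2400e-11 = 5.3436e-23 kg·m/s

After scattering:
λ' = λ + Δλ = 12.4 + 0.9325 = 13.3325 pm
p' = h/λ' = 6.6261e-34/1.3333e-11 = 4.9699e-23 kg·m/s

Momentum is a vector; the scattered photon's direction makes angle θ = 52° with the incident direction. The magnitude of the vector change Δp⃗ = p⃗₀ − p⃗' is found from the law of cosines:
|Δp⃗|² = p₀² + p'² − 2p₀p'cos θ
|Δp⃗|² = (5.3436e-23)² + (4.9699e-23)² − 2·5.3436e-23·4.9699e-23·cos(52°)
|Δp⃗| = 4.5336e-23 kg·m/s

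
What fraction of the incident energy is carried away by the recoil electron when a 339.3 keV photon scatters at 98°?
0.4307 (or 43.07%)

Calculate initial and final photon energies:

Initial: E₀ = 339.3 keV → λ₀ = 3.6541 pm
Compton shift: Δλ = 2.7640 pm
Final wavelength: λ' = 6.4181 pm
Final energy: E' = 193.1788 keV

Fractional energy loss:
(E₀ - E')/E₀ = (339.3000 - 193.1788)/339.3000
= 146.1212/339.3000
= 0.4307
= 43.07%

(Intermediate values are shown rounded; full precision is carried through to the final answer.)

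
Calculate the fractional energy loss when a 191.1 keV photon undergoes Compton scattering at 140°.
0.3978 (or 39.78%)

Calculate initial and final photon energies:

Initial: E₀ = 191.1 keV → λ₀ = 6.4879 pm
Compton shift: Δλ = 4.2850 pm
Final wavelength: λ' = 10.7729 pm
Final energy: E' = 115.0890 keV

Fractional energy loss:
(E₀ - E')/E₀ = (191.1000 - 115.0890)/191.1000
= 76.0110/191.1000
= 0.3978
= 39.78%

(Intermediate values are shown rounded; full precision is carried through to the final answer.)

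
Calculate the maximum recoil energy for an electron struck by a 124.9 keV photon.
41.0095 keV

Maximum energy transfer occurs at θ = 180° (backscattering).

Initial photon: E₀ = 124.9 keV → λ₀ = 9.9267 pm

Maximum Compton shift (at 180°):
Δλ_max = 2λ_C = 2 × 2.4263 = 4.8526 pm

Final wavelength:
λ' = 9.9267 + 4.8526 = 14.7793 pm

Minimum photon energy (maximum energy to electron):
E'_min = hc/λ' = 83.8905 keV

Maximum electron kinetic energy:
K_max = E₀ - E'_min = 124.9000 - 83.8905 = 41.0095 keV

(Intermediate values are shown rounded; full precision is carried through to the final answer.)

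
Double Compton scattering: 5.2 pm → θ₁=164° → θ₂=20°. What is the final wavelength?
10.1050 pm

Apply Compton shift twice:

First scattering at θ₁ = 164°:
Δλ₁ = λ_C(1 - cos(164°))
Δλ₁ = 2.4263 × 1.9613
Δλ₁ = 4.7586 pm

After first scattering:
λ₁ = 5.2 + 4.7586 = 9.9586 pm

Second scattering at θ₂ = 20°:
Δλ₂ = λ_C(1 - cos(20°))
Δλ₂ = 2.4263 × 0.0603
Δλ₂ = 0.1463 pm

Final wavelength:
λ₂ = 9.9586 + 0.1463 = 10.1050 pm

Total shift: Δλ_total = 4.7586 + 0.1463 = 4.9050 pm

(Intermediate values are shown rounded; full precision is carried through to the final answer.)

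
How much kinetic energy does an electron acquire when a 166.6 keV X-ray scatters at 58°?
22.1399 keV

By energy conservation: K_e = E_initial - E_final

First find the scattered photon energy:
Initial wavelength: λ = hc/E = 7.4420 pm
Compton shift: Δλ = λ_C(1 - cos(58°)) = 1.1406 pm
Final wavelength: λ' = 7.4420 + 1.1406 = 8.5826 pm
Final photon energy: E' = hc/λ' = 144.4601 keV

Electron kinetic energy:
K_e = E - E' = 166.6000 - 144.4601 = 22.1399 keV

(Intermediate values are shown rounded; full precision is carried through to the final answer.)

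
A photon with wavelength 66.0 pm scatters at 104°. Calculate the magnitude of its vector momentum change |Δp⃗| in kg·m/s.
1.5479e-23 kg·m/s

Photon momentum magnitude is p = h/λ.

Initial momentum:
p₀ = h/λ = 6.6261e-34/6.6000e-11 = 1.0040e-23 kg·m/s

After scattering:
λ' = λ + Δλ = 66.0 + 3.0133 = 69.0133 pm
p' = h/λ' = 6.6261e-34/6.9013e-11 = 9.6012e-24 kg·m/s

Momentum is a vector; the scattered photon's direction makes angle θ = 104° with the incident direction. The magnitude of the vector change Δp⃗ = p⃗₀ − p⃗' is found from the law of cosines:
|Δp⃗|² = p₀² + p'² − 2p₀p'cos θ
|Δp⃗|² = (1.0040e-23)² + (9.6012e-24)² − 2·1.0040e-23·9.6012e-24·cos(104°)
|Δp⃗| = 1.5479e-23 kg·m/s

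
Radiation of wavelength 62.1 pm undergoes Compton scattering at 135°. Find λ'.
66.2420 pm

Using the Compton formula: λ' = λ + λ_C(1 − cos θ)

For θ = 135°, cos θ = -√2/2 (exact) ≈ -0.7071, so:
1 − cos 135° = 1 − (-√2/2) ≈ 1.7071

Δλ = λ_C × 1.7071 = 2.4263 × 1.7071 = 4.1420 pm

λ' = 62.1 + 4.1420 = 66.2420 pm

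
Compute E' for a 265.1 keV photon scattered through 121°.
148.4336 keV

First convert energy to wavelength:
λ = hc/E, with hc ≈ 1239.842 keV·pm (i.e. 1239.842 eV·nm)

For E = 265.1 keV = 265100 eV:
λ = 1239.842 keV·pm / 265.1 keV
λ = 4.6769 pm

Calculate the Compton shift:
Δλ = λ_C(1 - cos(121°)) = 2.4263 × 1.5150
Δλ = 3.6760 pm

Final wavelength:
λ' = 4.6769 + 3.6760 = 8.3528 pm

Final energy:
E' = hc/λ' = 1239.842 / 8.3528 = 148.4336 keV

(Intermediate values are shown rounded; full precision is carried through to the final answer.)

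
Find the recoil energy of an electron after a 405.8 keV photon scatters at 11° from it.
5.8356 keV

By energy conservation: K_e = E_initial - E_final

First find the scattered photon energy:
Initial wavelength: λ = hc/E = 3.0553 pm
Compton shift: Δλ = λ_C(1 - cos(11°)) = 0.0446 pm
Final wavelength: λ' = 3.0553 + 0.0446 = 3.0999 pm
Final photon energy: E' = hc/λ' = 399.9644 keV

Electron kinetic energy:
K_e = E - E' = 405.8000 - 399.9644 = 5.8356 keV

(Intermediate values are shown rounded; full precision is carried through to the final answer.)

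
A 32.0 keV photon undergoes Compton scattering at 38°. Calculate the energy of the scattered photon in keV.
31.5808 keV

First convert energy to wavelength:
λ = hc/E, with hc ≈ 1239.842 keV·pm (i.e. 1239.842 eV·nm)

For E = 32.0 keV = 32000 eV:
λ = 1239.842 keV·pm / 32.0 keV
λ = 38.7451 pm

Calculate the Compton shift:
Δλ = λ_C(1 - cos(38°)) = 2.4263 × 0.2120
Δλ = 0.5144 pm

Final wavelength:
λ' = 38.7451 + 0.5144 = 39.2594 pm

Final energy:
E' = hc/λ' = 1239.842 / 39.2594 = 31.5808 keV

(Intermediate values are shown rounded; full precision is carried through to the final answer.)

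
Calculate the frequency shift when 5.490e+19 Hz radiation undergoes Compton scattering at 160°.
2.541e+19 Hz (decrease)

Convert frequency to wavelength (c = 299792458 m/s):
λ₀ = c/f₀ = 299792458/5.490e+19 = 5.4607005e-12 m = 5.4607 pm

Calculate Compton shift:
Δλ = λ_C(1 - cos(160°)) = 4.7063 pm

Final wavelength:
λ' = λ₀ + Δλ = 5.4607 + 4.7063 = 10.1670 pm

Final frequency:
f' = c/λ' = 299792458/1.0166997e-11 = 2.9486826e+19 Hz

Frequency shift (decrease):
Δf = f₀ - f' = 5.490e+19 - 2.9486826e+19 = 2.541e+19 Hz

(Intermediate values are shown rounded; full precision is carried through to the final answer.)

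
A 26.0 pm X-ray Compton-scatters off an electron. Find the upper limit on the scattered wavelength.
30.8526 pm (at θ = 180°)

The Compton shift is Δλ = λ_C(1 − cos θ).

Since cos θ ranges from −1 to 1, the factor (1 − cos θ) ranges from 0 to 2; the maximum shift occurs at θ = 180° (backscattering):
Δλ_max = 2λ_C = 2 × 2.4263 pm = 4.8526 pm

Maximum scattered wavelength:
λ'_max = λ₀ + Δλ_max = 26.0 + 4.8526 = 30.8526 pm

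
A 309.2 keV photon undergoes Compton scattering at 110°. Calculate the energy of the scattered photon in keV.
170.6362 keV

First convert energy to wavelength:
λ = hc/E, with hc ≈ 1239.842 keV·pm (i.e. 1239.842 eV·nm)

For E = 309.2 keV = 309200 eV:
λ = 1239.842 keV·pm / 309.2 keV
λ = 4.0098 pm

Calculate the Compton shift:
Δλ = λ_C(1 - cos(110°)) = 2.4263 × 1.3420
Δλ = 3.2562 pm

Final wavelength:
λ' = 4.0098 + 3.2562 = 7.2660 pm

Final energy:
E' = hc/λ' = 1239.842 / 7.2660 = 170.6362 keV

(Intermediate values are shown rounded; full precision is carried through to the final answer.)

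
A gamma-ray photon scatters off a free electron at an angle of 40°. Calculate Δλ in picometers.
0.5676 pm

Using the Compton scattering formula:
Δλ = λ_C(1 - cos θ)

where λ_C = h/(m_e·c) ≈ 2.4263 pm is the Compton wavelength of an electron.

For θ = 40°:
cos(40°) = 0.7660
1 - cos(40°) = 0.2340

Δλ = 2.4263 × 0.2340
Δλ = 0.5676 pm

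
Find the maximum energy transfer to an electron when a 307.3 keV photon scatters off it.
167.7921 keV

Maximum energy transfer occurs at θ = 180° (backscattering).

Initial photon: E₀ = 307.3 keV → λ₀ = 4.0346 pm

Maximum Compton shift (at 180°):
Δλ_max = 2λ_C = 2 × 2.4263 = 4.8526 pm

Final wavelength:
λ' = 4.0346 + 4.8526 = 8.8873 pm

Minimum photon energy (maximum energy to electron):
E'_min = hc/λ' = 139.5079 keV

Maximum electron kinetic energy:
K_max = E₀ - E'_min = 307.3000 - 139.5079 = 167.7921 keV

(Intermediate values are shown rounded; full precision is carried through to the final answer.)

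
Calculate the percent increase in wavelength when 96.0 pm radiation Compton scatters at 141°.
4.4916%

Calculate the Compton shift:
Δλ = λ_C(1 - cos(141°))
Δλ = 2.4263 × (1 - cos(141°))
Δλ = 2.4263 × 1.7771
Δλ = 4.3119 pm

Percentage change:
(Δλ/λ₀) × 100 = (4.3119/96.0) × 100
= 4.4916%

(Intermediate values are shown rounded; full precision is carried through to the final answer.)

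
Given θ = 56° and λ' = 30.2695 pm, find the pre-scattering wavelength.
29.2000 pm

From λ' = λ + Δλ, we have λ = λ' - Δλ

First calculate the Compton shift:
Δλ = λ_C(1 - cos θ)
Δλ = 2.4263 × (1 - cos(56°))
Δλ = 2.4263 × 0.4408
Δλ = 1.0695 pm

Initial wavelength:
λ = λ' - Δλ
λ = 30.2695 - 1.0695
λ = 29.2000 pm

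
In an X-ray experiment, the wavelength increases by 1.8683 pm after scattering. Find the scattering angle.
76.70°

From the Compton formula Δλ = λ_C(1 - cos θ), we can solve for θ:

cos θ = 1 - Δλ/λ_C

Given:
- Δλ = 1.8683 pm
- λ_C = h/(m_e·c) ≈ 2.42631024 pm

cos θ = 1 - 1.8683/2.42631024
cos θ = 1 - 0.770017
cos θ = 0.229983

θ = arccos(0.229983)
θ = 76.70°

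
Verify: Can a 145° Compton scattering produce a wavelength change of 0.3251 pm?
No, inconsistent

Calculate the expected shift for θ = 145°:

Δλ_expected = λ_C(1 - cos(145°))
Δλ_expected = 2.4263 × (1 - cos(145°))
Δλ_expected = 2.4263 × 1.8192
Δλ_expected = 4.4138 pm

Given shift: 0.3251 pm
Expected shift: 4.4138 pm
Difference: 4.0888 pm

The values do not match. The given shift corresponds to θ ≈ 30.0°, not 145°.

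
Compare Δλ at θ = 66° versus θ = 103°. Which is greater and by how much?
103° produces the larger shift by a factor of 2.065

Calculate both shifts using Δλ = λ_C(1 - cos θ):

For θ₁ = 66°:
Δλ₁ = 2.4263 × (1 - cos(66°))
Δλ₁ = 2.4263 × 0.5933
Δλ₁ = 1.4394 pm

For θ₂ = 103°:
Δλ₂ = 2.4263 × (1 - cos(103°))
Δλ₂ = 2.4263 × 1.2250
Δλ₂ = 2.9721 pm

The 103° angle produces the larger shift.
Ratio: 2.9721/1.4394 = 2.065

(Intermediate values are shown rounded; full precision is carried through to the final answer.)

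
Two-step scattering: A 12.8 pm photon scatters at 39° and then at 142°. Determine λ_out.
17.6790 pm

Apply Compton shift twice:

First scattering at θ₁ = 39°:
Δλ₁ = λ_C(1 - cos(39°))
Δλ₁ = 2.4263 × 0.2229
Δλ₁ = 0.5407 pm

After first scattering:
λ₁ = 12.8 + 0.5407 = 13.3407 pm

Second scattering at θ₂ = 142°:
Δλ₂ = λ_C(1 - cos(142°))
Δλ₂ = 2.4263 × 1.7880
Δλ₂ = 4.3383 pm

Final wavelength:
λ₂ = 13.3407 + 4.3383 = 17.6790 pm

Total shift: Δλ_total = 0.5407 + 4.3383 = 4.8790 pm

(Intermediate values are shown rounded; full precision is carried through to the final answer.)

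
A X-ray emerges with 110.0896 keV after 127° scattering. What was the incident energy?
168.1001 keV

Convert final energy to wavelength (hc ≈ 1239.842 keV·pm):
λ' = hc/E' = 1239.842 / 110.0896 = 11.2621 pm

Calculate the Compton shift:
Δλ = λ_C(1 - cos(127°))
Δλ = 2.4263 × (1 - cos(127°))
Δλ = 3.8865 pm

Initial wavelength:
λ = λ' - Δλ = 11.2621 - 3.8865 = 7.3756 pm

Initial energy:
E = hc/λ = 1239.842 / 7.3756 = 168.1001 keV

(Intermediate values are shown rounded; full precision is carried through to the final answer.)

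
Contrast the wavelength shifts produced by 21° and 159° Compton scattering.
159° produces the larger shift by a factor of 29.112

Calculate both shifts using Δλ = λ_C(1 - cos θ):

For θ₁ = 21°:
Δλ₁ = 2.4263 × (1 - cos(21°))
Δλ₁ = 2.4263 × 0.0664
Δλ₁ = 0.1612 pm

For θ₂ = 159°:
Δλ₂ = 2.4263 × (1 - cos(159°))
Δλ₂ = 2.4263 × 1.9336
Δλ₂ = 4.6915 pm

The 159° angle produces the larger shift.
Ratio: 4.6915/0.1612 = 29.112

(Intermediate values are shown rounded; full precision is carried through to the final answer.)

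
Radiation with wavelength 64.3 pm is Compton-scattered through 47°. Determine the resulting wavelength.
65.0716 pm

Using the Compton scattering formula:
λ' = λ + Δλ = λ + λ_C(1 - cos θ)

Given:
- Initial wavelength λ = 64.3 pm
- Scattering angle θ = 47°
- Compton wavelength λ_C ≈ 2.4263 pm

Calculate the shift:
Δλ = 2.4263 × (1 - cos(47°))
Δλ = 2.4263 × 0.3180
Δλ = 0.7716 pm

Final wavelength:
λ' = 64.3 + 0.7716 = 65.0716 pm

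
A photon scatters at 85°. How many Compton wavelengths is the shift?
0.9128 λ_C

The Compton shift formula is:
Δλ = λ_C(1 - cos θ)

Dividing both sides by λ_C:
Δλ/λ_C = 1 - cos θ

For θ = 85°:
Δλ/λ_C = 1 - cos(85°)
Δλ/λ_C = 1 - 0.0872
Δλ/λ_C = 0.9128

This means the shift is 0.9128 × λ_C = 2.2148 pm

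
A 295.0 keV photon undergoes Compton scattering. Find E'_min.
136.9163 keV (at θ = 180°)

The scattered photon has minimum energy when its wavelength is maximum, i.e., when the Compton shift Δλ = λ_C(1 − cos θ) is maximum. This occurs at θ = 180° (backscattering), giving Δλ_max = 2λ_C = 4.8526 pm.

Initial wavelength: λ₀ = hc/E₀ = 4.2029 pm
Maximum final wavelength: λ'_max = λ₀ + 2λ_C = 4.2029 + 4.8526 = 9.0555 pm
Minimum final energy: E'_min = hc/λ'_max = 136.9163 keV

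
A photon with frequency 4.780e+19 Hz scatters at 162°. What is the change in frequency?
2.056e+19 Hz (decrease)

Convert frequency to wavelength (c = 299792458 m/s):
λ₀ = c/f₀ = 299792458/4.780e+19 = 6.2718087e-12 m = 6.2718 pm

Calculate Compton shift:
Δλ = λ_C(1 - cos(162°)) = 4.7339 pm

Final wavelength:
λ' = λ₀ + Δλ = 6.2718 + 4.7339 = 11.0057 pm

Final frequency:
f' = c/λ' = 299792458/1.1005677e-11 = 2.7239801e+19 Hz

Frequency shift (decrease):
Δf = f₀ - f' = 4.780e+19 - 2.7239801e+19 = 2.056e+19 Hz

(Intermediate values are shown rounded; full precision is carried through to the final answer.)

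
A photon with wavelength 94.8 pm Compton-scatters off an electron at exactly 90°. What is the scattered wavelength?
97.2263 pm

Using the Compton formula: λ' = λ + λ_C(1 − cos θ)

For θ = 90°, cos θ = 0 (exact) = 0.0000, so:
1 − cos 90° = 1 − (0) = 1.0000

Δλ = λ_C × 1.0000 = 2.4263 × 1.0000 = 2.4263 pm

λ' = 94.8 + 2.4263 = 97.2263 pm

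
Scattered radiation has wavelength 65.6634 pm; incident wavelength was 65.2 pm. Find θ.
36.00°

First find the wavelength shift:
Δλ = λ' - λ = 65.6634 - 65.2 = 0.4634 pm

Using Δλ = λ_C(1 - cos θ), with λ_C = h/(m_e·c) ≈ 2.42631024 pm:
cos θ = 1 - Δλ/λ_C
cos θ = 1 - 0.4634/2.42631024
cos θ = 0.809010

θ = arccos(0.809010)
θ = 36.00°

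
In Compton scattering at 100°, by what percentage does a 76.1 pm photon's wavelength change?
3.7420%

Calculate the Compton shift:
Δλ = λ_C(1 - cos(100°))
Δλ = 2.4263 × (1 - cos(100°))
Δλ = 2.4263 × 1.1736
Δλ = 2.8476 pm

Percentage change:
(Δλ/λ₀) × 100 = (2.8476/76.1) × 100
= 3.7420%

(Intermediate values are shown rounded; full precision is carried through to the final answer.)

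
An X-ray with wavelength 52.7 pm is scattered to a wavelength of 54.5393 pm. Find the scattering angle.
76.00°

First find the wavelength shift:
Δλ = λ' - λ = 54.5393 - 52.7 = 1.8393 pm

Using Δλ = λ_C(1 - cos θ), with λ_C = h/(m_e·c) ≈ 2.42631024 pm:
cos θ = 1 - Δλ/λ_C
cos θ = 1 - 1.8393/2.42631024
cos θ = 0.241935

θ = arccos(0.241935)
θ = 76.00°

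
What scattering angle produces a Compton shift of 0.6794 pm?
43.95°

From the Compton formula Δλ = λ_C(1 - cos θ), we can solve for θ:

cos θ = 1 - Δλ/λ_C

Given:
- Δλ = 0.6794 pm
- λ_C = h/(m_e·c) ≈ 2.42631024 pm

cos θ = 1 - 0.6794/2.42631024
cos θ = 1 - 0.280014
cos θ = 0.719986

θ = arccos(0.719986)
θ = 43.95°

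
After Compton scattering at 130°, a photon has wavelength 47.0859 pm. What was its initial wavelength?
43.1000 pm

From λ' = λ + Δλ, we have λ = λ' - Δλ

First calculate the Compton shift:
Δλ = λ_C(1 - cos θ)
Δλ = 2.4263 × (1 - cos(130°))
Δλ = 2.4263 × 1.6428
Δλ = 3.9859 pm

Initial wavelength:
λ = λ' - Δλ
λ = 47.0859 - 3.9859
λ = 43.1000 pm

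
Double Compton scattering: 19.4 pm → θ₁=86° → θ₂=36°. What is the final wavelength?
22.1204 pm

Apply Compton shift twice:

First scattering at θ₁ = 86°:
Δλ₁ = λ_C(1 - cos(86°))
Δλ₁ = 2.4263 × 0.9302
Δλ₁ = 2.2571 pm

After first scattering:
λ₁ = 19.4 + 2.2571 = 21.6571 pm

Second scattering at θ₂ = 36°:
Δλ₂ = λ_C(1 - cos(36°))
Δλ₂ = 2.4263 × 0.1910
Δλ₂ = 0.4634 pm

Final wavelength:
λ₂ = 21.6571 + 0.4634 = 22.1204 pm

Total shift: Δλ_total = 2.2571 + 0.4634 = 2.7204 pm

(Intermediate values are shown rounded; full precision is carried through to the final answer.)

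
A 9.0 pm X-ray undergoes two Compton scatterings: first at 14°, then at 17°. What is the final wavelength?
9.1781 pm

Apply Compton shift twice:

First scattering at θ₁ = 14°:
Δλ₁ = λ_C(1 - cos(14°))
Δλ₁ = 2.4263 × 0.0297
Δλ₁ = 0.0721 pm

After first scattering:
λ₁ = 9.0 + 0.0721 = 9.0721 pm

Second scattering at θ₂ = 17°:
Δλ₂ = λ_C(1 - cos(17°))
Δλ₂ = 2.4263 × 0.0437
Δλ₂ = 0.1060 pm

Final wavelength:
λ₂ = 9.0721 + 0.1060 = 9.1781 pm

Total shift: Δλ_total = 0.0721 + 0.1060 = 0.1781 pm

(Intermediate values are shown rounded; full precision is carried through to the final answer.)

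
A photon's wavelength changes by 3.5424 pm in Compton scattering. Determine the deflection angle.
117.39°

From the Compton formula Δλ = λ_C(1 - cos θ), we can solve for θ:

cos θ = 1 - Δλ/λ_C

Given:
- Δλ = 3.5424 pm
- λ_C = h/(m_e·c) ≈ 2.42631024 pm

cos θ = 1 - 3.5424/2.42631024
cos θ = 1 - 1.459995
cos θ = -0.459995

θ = arccos(-0.459995)
θ = 117.39°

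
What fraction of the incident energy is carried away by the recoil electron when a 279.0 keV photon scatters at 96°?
0.3762 (or 37.62%)

Calculate initial and final photon energies:

Initial: E₀ = 279.0 keV → λ₀ = 4.4439 pm
Compton shift: Δλ = 2.6799 pm
Final wavelength: λ' = 7.1238 pm
Final energy: E' = 174.0421 keV

Fractional energy loss:
(E₀ - E')/E₀ = (279.0000 - 174.0421)/279.0000
= 104.9579/279.0000
= 0.3762
= 37.62%

(Intermediate values are shown rounded; full precision is carried through to the final answer.)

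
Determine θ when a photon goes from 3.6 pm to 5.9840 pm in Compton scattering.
89.00°

First find the wavelength shift:
Δλ = λ' - λ = 5.9840 - 3.6 = 2.3840 pm

Using Δλ = λ_C(1 - cos θ), with λ_C = h/(m_e·c) ≈ 2.42631024 pm:
cos θ = 1 - Δλ/λ_C
cos θ = 1 - 2.3840/2.42631024
cos θ = 0.017438

θ = arccos(0.017438)
θ = 89.00°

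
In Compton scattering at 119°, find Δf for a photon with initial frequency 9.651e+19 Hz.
5.182e+19 Hz (decrease)

Convert frequency to wavelength (c = 299792458 m/s):
λ₀ = c/f₀ = 299792458/9.651e+19 = 3.1063357e-12 m = 3.1063 pm

Calculate Compton shift:
Δλ = λ_C(1 - cos(119°)) = 3.6026 pm

Final wavelength:
λ' = λ₀ + Δλ = 3.1063 + 3.6026 = 6.7089 pm

Final frequency:
f' = c/λ' = 299792458/6.7089445e-12 = 4.4685488e+19 Hz

Frequency shift (decrease):
Δf = f₀ - f' = 9.651e+19 - 4.4685488e+19 = 5.182e+19 Hz

(Intermediate values are shown rounded; full precision is carried through to the final answer.)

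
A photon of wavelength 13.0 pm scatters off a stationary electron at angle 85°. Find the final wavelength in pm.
15.2148 pm

Using the Compton scattering formula:
λ' = λ + Δλ = λ + λ_C(1 - cos θ)

Given:
- Initial wavelength λ = 13.0 pm
- Scattering angle θ = 85°
- Compton wavelength λ_C ≈ 2.4263 pm

Calculate the shift:
Δλ = 2.4263 × (1 - cos(85°))
Δλ = 2.4263 × 0.9128
Δλ = 2.2148 pm

Final wavelength:
λ' = 13.0 + 2.2148 = 15.2148 pm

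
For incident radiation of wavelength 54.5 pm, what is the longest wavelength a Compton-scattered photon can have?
59.3526 pm (at θ = 180°)

The Compton shift is Δλ = λ_C(1 − cos θ).

Since cos θ ranges from −1 to 1, the factor (1 − cos θ) ranges from 0 to 2; the maximum shift occurs at θ = 180° (backscattering):
Δλ_max = 2λ_C = 2 × 2.4263 pm = 4.8526 pm

Maximum scattered wavelength:
λ'_max = λ₀ + Δλ_max = 54.5 + 4.8526 = 59.3526 pm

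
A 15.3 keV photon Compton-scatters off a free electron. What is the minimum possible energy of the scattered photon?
14.4356 keV (at θ = 180°)

The scattered photon has minimum energy when its wavelength is maximum, i.e., when the Compton shift Δλ = λ_C(1 − cos θ) is maximum. This occurs at θ = 180° (backscattering), giving Δλ_max = 2λ_C = 4.8526 pm.

Initial wavelength: λ₀ = hc/E₀ = 81.0354 pm
Maximum final wavelength: λ'_max = λ₀ + 2λ_C = 81.0354 + 4.8526 = 85.8880 pm
Minimum final energy: E'_min = hc/λ'_max = 14.4356 keV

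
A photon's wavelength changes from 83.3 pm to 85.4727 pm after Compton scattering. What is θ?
84.00°

First find the wavelength shift:
Δλ = λ' - λ = 85.4727 - 83.3 = 2.1727 pm

Using Δλ = λ_C(1 - cos θ), with λ_C = h/(m_e·c) ≈ 2.42631024 pm:
cos θ = 1 - Δλ/λ_C
cos θ = 1 - 2.1727/2.42631024
cos θ = 0.104525

θ = arccos(0.104525)
θ = 84.00°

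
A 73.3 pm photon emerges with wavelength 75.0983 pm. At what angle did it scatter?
75.00°

First find the wavelength shift:
Δλ = λ' - λ = 75.0983 - 73.3 = 1.7983 pm

Using Δλ = λ_C(1 - cos θ), with λ_C = h/(m_e·c) ≈ 2.42631024 pm:
cos θ = 1 - Δλ/λ_C
cos θ = 1 - 1.7983/2.42631024
cos θ = 0.258833

θ = arccos(0.258833)
θ = 75.00°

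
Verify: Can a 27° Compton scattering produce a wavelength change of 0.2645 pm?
Yes, consistent

Calculate the expected shift for θ = 27°:

Δλ_expected = λ_C(1 - cos(27°))
Δλ_expected = 2.4263 × (1 - cos(27°))
Δλ_expected = 2.4263 × 0.1090
Δλ_expected = 0.2645 pm

Given shift: 0.2645 pm
Expected shift: 0.2645 pm
Difference: 0.0000 pm

The values match. This is consistent with Compton scattering at the stated angle.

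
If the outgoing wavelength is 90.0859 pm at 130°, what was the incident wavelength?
86.1000 pm

From λ' = λ + Δλ, we have λ = λ' - Δλ

First calculate the Compton shift:
Δλ = λ_C(1 - cos θ)
Δλ = 2.4263 × (1 - cos(130°))
Δλ = 2.4263 × 1.6428
Δλ = 3.9859 pm

Initial wavelength:
λ = λ' - Δλ
λ = 90.0859 - 3.9859
λ = 86.1000 pm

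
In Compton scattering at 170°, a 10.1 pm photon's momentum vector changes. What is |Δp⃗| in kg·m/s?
1.0962e-22 kg·m/s

Photon momentum magnitude is p = h/λ.

Initial momentum:
p₀ = h/λ = 6.6261e-34/1.0100e-11 = 6.5605e-23 kg·m/s

After scattering:
λ' = λ + Δλ = 10.1 + 4.8158 = 14.9158 pm
p' = h/λ' = 6.6261e-34/1.4916e-11 = 4.4423e-23 kg·m/s

Momentum is a vector; the scattered photon's direction makes angle θ = 170° with the incident direction. The magnitude of the vector change Δp⃗ = p⃗₀ − p⃗' is found from the law of cosines:
|Δp⃗|² = p₀² + p'² − 2p₀p'cos θ
|Δp⃗|² = (6.5605e-23)² + (4.4423e-23)² − 2·6.5605e-23·4.4423e-23·cos(170°)
|Δp⃗| = 1.0962e-22 kg·m/s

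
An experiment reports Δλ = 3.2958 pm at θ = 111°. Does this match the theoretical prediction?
Yes, consistent

Calculate the expected shift for θ = 111°:

Δλ_expected = λ_C(1 - cos(111°))
Δλ_expected = 2.4263 × (1 - cos(111°))
Δλ_expected = 2.4263 × 1.3584
Δλ_expected = 3.2958 pm

Given shift: 3.2958 pm
Expected shift: 3.2958 pm
Difference: 0.0000 pm

The values match. This is consistent with Compton scattering at the stated angle.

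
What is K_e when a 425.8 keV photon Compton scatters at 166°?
264.6213 keV

By energy conservation: K_e = E_initial - E_final

First find the scattered photon energy:
Initial wavelength: λ = hc/E = 2.9118 pm
Compton shift: Δλ = λ_C(1 - cos(166°)) = 4.7805 pm
Final wavelength: λ' = 2.9118 + 4.7805 = 7.6923 pm
Final photon energy: E' = hc/λ' = 161.1787 keV

Electron kinetic energy:
K_e = E - E' = 425.8000 - 161.1787 = 264.6213 keV

(Intermediate values are shown rounded; full precision is carried through to the final answer.)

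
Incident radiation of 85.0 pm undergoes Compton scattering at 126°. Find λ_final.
88.8525 pm

Using the Compton scattering formula:
λ' = λ + Δλ = λ + λ_C(1 - cos θ)

Given:
- Initial wavelength λ = 85.0 pm
- Scattering angle θ = 126°
- Compton wavelength λ_C ≈ 2.4263 pm

Calculate the shift:
Δλ = 2.4263 × (1 - cos(126°))
Δλ = 2.4263 × 1.5878
Δλ = 3.8525 pm

Final wavelength:
λ' = 85.0 + 3.8525 = 88.8525 pm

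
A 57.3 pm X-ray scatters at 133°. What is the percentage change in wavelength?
7.1223%

Calculate the Compton shift:
Δλ = λ_C(1 - cos(133°))
Δλ = 2.4263 × (1 - cos(133°))
Δλ = 2.4263 × 1.6820
Δλ = 4.0810 pm

Percentage change:
(Δλ/λ₀) × 100 = (4.0810/57.3) × 100
= 7.1223%

(Intermediate values are shown rounded; full precision is carried through to the final answer.)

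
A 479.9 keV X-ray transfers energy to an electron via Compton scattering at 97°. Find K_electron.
246.2121 keV

By energy conservation: K_e = E_initial - E_final

First find the scattered photon energy:
Initial wavelength: λ = hc/E = 2.5835 pm
Compton shift: Δλ = λ_C(1 - cos(97°)) = 2.7220 pm
Final wavelength: λ' = 2.5835 + 2.7220 = 5.3055 pm
Final photon energy: E' = hc/λ' = 233.6879 keV

Electron kinetic energy:
K_e = E - E' = 479.9000 - 233.6879 = 246.2121 keV

(Intermediate values are shown rounded; full precision is carried through to the final answer.)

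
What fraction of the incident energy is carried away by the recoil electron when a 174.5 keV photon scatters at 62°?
0.1534 (or 15.34%)

Calculate initial and final photon energies:

Initial: E₀ = 174.5 keV → λ₀ = 7.1051 pm
Compton shift: Δλ = 1.2872 pm
Final wavelength: λ' = 8.3923 pm
Final energy: E' = 147.7350 keV

Fractional energy loss:
(E₀ - E')/E₀ = (174.5000 - 147.7350)/174.5000
= 26.7650/174.5000
= 0.1534
= 15.34%

(Intermediate values are shown rounded; full precision is carried through to the final answer.)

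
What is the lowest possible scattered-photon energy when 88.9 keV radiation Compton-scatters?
65.9522 keV (at θ = 180°)

The scattered photon has minimum energy when its wavelength is maximum, i.e., when the Compton shift Δλ = λ_C(1 − cos θ) is maximum. This occurs at θ = 180° (backscattering), giving Δλ_max = 2λ_C = 4.8526 pm.

Initial wavelength: λ₀ = hc/E₀ = 13.9465 pm
Maximum final wavelength: λ'_max = λ₀ + 2λ_C = 13.9465 + 4.8526 = 18.7991 pm
Minimum final energy: E'_min = hc/λ'_max = 65.9522 keV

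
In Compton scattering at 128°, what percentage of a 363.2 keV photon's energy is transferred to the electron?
0.5345 (or 53.45%)

Calculate initial and final photon energies:

Initial: E₀ = 363.2 keV → λ₀ = 3.4137 pm
Compton shift: Δλ = 3.9201 pm
Final wavelength: λ' = 7.3338 pm
Final energy: E' = 169.0596 keV

Fractional energy loss:
(E₀ - E')/E₀ = (363.2000 - 169.0596)/363.2000
= 194.1404/363.2000
= 0.5345
= 53.45%

(Intermediate values are shown rounded; full precision is carried through to the final answer.)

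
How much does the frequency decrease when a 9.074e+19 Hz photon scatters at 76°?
3.245e+19 Hz (decrease)

Convert frequency to wavelength (c = 299792458 m/s):
λ₀ = c/f₀ = 299792458/9.074e+19 = 3.3038622e-12 m = 3.3039 pm

Calculate Compton shift:
Δλ = λ_C(1 - cos(76°)) = 1.8393 pm

Final wavelength:
λ' = λ₀ + Δλ = 3.3039 + 1.8393 = 5.1432 pm

Final frequency:
f' = c/λ' = 299792458/5.1431949e-12 = 5.8289150e+19 Hz

Frequency shift (decrease):
Δf = f₀ - f' = 9.074e+19 - 5.8289150e+19 = 3.245e+19 Hz

(Intermediate values are shown rounded; full precision is carried through to the final answer.)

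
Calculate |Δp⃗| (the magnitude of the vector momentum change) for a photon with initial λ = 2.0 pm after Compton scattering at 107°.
3.8911e-22 kg·m/s

Photon momentum magnitude is p = h/λ.

Initial momentum:
p₀ = h/λ = 6.6261e-34/2.0000e-12 = 3.3130e-22 kg·m/s

After scattering:
λ' = λ + Δλ = 2.0 + 3.1357 = 5.1357 pm
p' = h/λ' = 6.6261e-34/5.1357e-12 = 1.2902e-22 kg·m/s

Momentum is a vector; the scattered photon's direction makes angle θ = 107° with the incident direction. The magnitude of the vector change Δp⃗ = p⃗₀ − p⃗' is found from the law of cosines:
|Δp⃗|² = p₀² + p'² − 2p₀p'cos θ
|Δp⃗|² = (3.3130e-22)² + (1.2902e-22)² − 2·3.3130e-22·1.2902e-22·cos(107°)
|Δp⃗| = 3.8911e-22 kg·m/s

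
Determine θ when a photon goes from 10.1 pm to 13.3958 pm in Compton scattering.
111.00°

First find the wavelength shift:
Δλ = λ' - λ = 13.3958 - 10.1 = 3.2958 pm

Using Δλ = λ_C(1 - cos θ), with λ_C = h/(m_e·c) ≈ 2.42631024 pm:
cos θ = 1 - Δλ/λ_C
cos θ = 1 - 3.2958/2.42631024
cos θ = -0.358359

θ = arccos(-0.358359)
θ = 111.00°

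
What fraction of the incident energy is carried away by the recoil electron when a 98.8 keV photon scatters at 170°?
0.2773 (or 27.73%)

Calculate initial and final photon energies:

Initial: E₀ = 98.8 keV → λ₀ = 12.5490 pm
Compton shift: Δλ = 4.8158 pm
Final wavelength: λ' = 17.3648 pm
Final energy: E' = 71.3999 keV

Fractional energy loss:
(E₀ - E')/E₀ = (98.8000 - 71.3999)/98.8000
= 27.4001/98.8000
= 0.2773
= 27.73%

(Intermediate values are shown rounded; full precision is carried through to the final answer.)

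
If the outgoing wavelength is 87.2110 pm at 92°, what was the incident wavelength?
84.7000 pm

From λ' = λ + Δλ, we have λ = λ' - Δλ

First calculate the Compton shift:
Δλ = λ_C(1 - cos θ)
Δλ = 2.4263 × (1 - cos(92°))
Δλ = 2.4263 × 1.0349
Δλ = 2.5110 pm

Initial wavelength:
λ = λ' - Δλ
λ = 87.2110 - 2.5110
λ = 84.7000 pm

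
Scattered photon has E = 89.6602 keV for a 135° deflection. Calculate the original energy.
128.0001 keV

Convert final energy to wavelength (hc ≈ 1239.842 keV·pm):
λ' = hc/E' = 1239.842 / 89.6602 = 13.8282 pm

Calculate the Compton shift:
Δλ = λ_C(1 - cos(135°))
Δλ = 2.4263 × (1 - cos(135°))
Δλ = 4.1420 pm

Initial wavelength:
λ = λ' - Δλ = 13.8282 - 4.1420 = 9.6863 pm

Initial energy:
E = hc/λ = 1239.842 / 9.6863 = 128.0001 keV

(Intermediate values are shown rounded; full precision is carried through to the final answer.)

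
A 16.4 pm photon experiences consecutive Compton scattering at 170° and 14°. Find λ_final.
21.2878 pm

Apply Compton shift twice:

First scattering at θ₁ = 170°:
Δλ₁ = λ_C(1 - cos(170°))
Δλ₁ = 2.4263 × 1.9848
Δλ₁ = 4.8158 pm

After first scattering:
λ₁ = 16.4 + 4.8158 = 21.2158 pm

Second scattering at θ₂ = 14°:
Δλ₂ = λ_C(1 - cos(14°))
Δλ₂ = 2.4263 × 0.0297
Δλ₂ = 0.0721 pm

Final wavelength:
λ₂ = 21.2158 + 0.0721 = 21.2878 pm

Total shift: Δλ_total = 4.8158 + 0.0721 = 4.8878 pm

(Intermediate values are shown rounded; full precision is carried through to the final answer.)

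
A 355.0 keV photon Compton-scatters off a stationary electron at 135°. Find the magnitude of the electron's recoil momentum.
2.5848e-22 kg·m/s

The electron is initially at rest, so by conservation of momentum:
p⃗_e = p⃗₀ − p⃗'  (incident photon momentum minus scattered photon momentum)

Photon momentum magnitudes (p = h/λ = E/c):
λ₀ = hc/E₀ = 3.4925 pm → p₀ = h/λ₀ = 1.8972e-22 kg·m/s
Δλ = λ_C(1 − cos 135°) = 4.1420 pm
λ' = 7.6345 pm → p' = h/λ' = 8.6791e-23 kg·m/s

The scattered photon makes angle θ = 135° with the incident direction, so by the law of cosines:
|p⃗_e|² = p₀² + p'² − 2p₀p'cos θ
|p⃗_e|² = (1.8972e-22)² + (8.6791e-23)² − 2·1.8972e-22·8.6791e-23·cos(135°)
|p⃗_e| = 2.5848e-22 kg·m/s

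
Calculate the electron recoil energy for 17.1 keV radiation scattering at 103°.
0.6734 keV

By energy conservation: K_e = E_initial - E_final

First find the scattered photon energy:
Initial wavelength: λ = hc/E = 72.5054 pm
Compton shift: Δλ = λ_C(1 - cos(103°)) = 2.9721 pm
Final wavelength: λ' = 72.5054 + 2.9721 = 75.4775 pm
Final photon energy: E' = hc/λ' = 16.4266 keV

Electron kinetic energy:
K_e = E - E' = 17.1000 - 16.4266 = 0.6734 keV

(Intermediate values are shown rounded; full precision is carried through to the final answer.)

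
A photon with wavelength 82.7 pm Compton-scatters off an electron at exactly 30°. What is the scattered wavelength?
83.0251 pm

Using the Compton formula: λ' = λ + λ_C(1 − cos θ)

For θ = 30°, cos θ = √3/2 (exact) ≈ 0.8660, so:
1 − cos 30° = 1 − (√3/2) ≈ 0.1340

Δλ = λ_C × 0.1340 = 2.4263 × 0.1340 = 0.3251 pm

λ' = 82.7 + 0.3251 = 83.0251 pm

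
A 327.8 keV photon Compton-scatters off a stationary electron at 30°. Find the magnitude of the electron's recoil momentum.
8.8118e-23 kg·m/s

The electron is initially at rest, so by conservation of momentum:
p⃗_e = p⃗₀ − p⃗'  (incident photon momentum minus scattered photon momentum)

Photon momentum magnitudes (p = h/λ = E/c):
λ₀ = hc/E₀ = 3.7823 pm → p₀ = h/λ₀ = 1.7519e-22 kg·m/s
Δλ = λ_C(1 − cos 30°) = 0.3251 pm
λ' = 4.1074 pm → p' = h/λ' = 1.6132e-22 kg·m/s

The scattered photon makes angle θ = 30° with the incident direction, so by the law of cosines:
|p⃗_e|² = p₀² + p'² − 2p₀p'cos θ
|p⃗_e|² = (1.7519e-22)² + (1.6132e-22)² − 2·1.7519e-22·1.6132e-22·cos(30°)
|p⃗_e| = 8.8118e-23 kg·m/s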